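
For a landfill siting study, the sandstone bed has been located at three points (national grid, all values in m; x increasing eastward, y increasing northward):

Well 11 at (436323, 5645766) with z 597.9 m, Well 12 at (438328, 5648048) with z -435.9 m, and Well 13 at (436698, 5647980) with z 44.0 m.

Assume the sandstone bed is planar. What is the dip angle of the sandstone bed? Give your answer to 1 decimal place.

19.3°

Let the plane be z = a·x + b·y + c.
Well 12−Well 11: 2005a + 2282b = −1033.8;  Well 13−Well 11: 375a + 2214b = −553.9.
Solving gives a = −0.28600, b = −0.20174.
Gradient magnitude |∇z| = √(a² + b²) = √(0.08180 + 0.04070) = 0.34999.
True dip = arctan(0.34999) = 19.3°, dipping toward NE (azimuth ≈ 055°).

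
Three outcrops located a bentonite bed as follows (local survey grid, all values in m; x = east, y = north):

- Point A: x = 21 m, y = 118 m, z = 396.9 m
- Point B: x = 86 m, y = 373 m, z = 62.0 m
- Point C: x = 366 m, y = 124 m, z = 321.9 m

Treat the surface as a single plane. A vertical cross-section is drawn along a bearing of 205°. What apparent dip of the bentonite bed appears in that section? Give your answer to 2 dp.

Let the plane be z = a·x + b·y + c.
Point B−Point A: 65a + 255b = −334.9;  Point C−Point A: 345a + 6b = −75.
Solving gives a = −0.19542, b = −1.26352.
Unit vector along 205° is (sin 205°, cos 205°) = (-0.4226, -0.9063).
Slope in that direction = a·(-0.4226) + b·(-0.9063) = 1.22773.
Apparent dip = arctan|1.22773| = 50.84° (true dip is 52.0°, so apparent ≤ true as expected).

50.84°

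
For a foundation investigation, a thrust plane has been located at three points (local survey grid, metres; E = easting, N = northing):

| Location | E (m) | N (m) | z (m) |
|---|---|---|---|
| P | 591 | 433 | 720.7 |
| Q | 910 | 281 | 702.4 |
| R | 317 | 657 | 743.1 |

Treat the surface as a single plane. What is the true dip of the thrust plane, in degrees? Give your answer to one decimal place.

Let the plane be z = a·E + b·N + c.
Q−P: 319a − 152b = −18.3;  R−P: −274a + 224b = 22.4.
Solving gives a = −0.02330, b = 0.07150.
Gradient magnitude |∇z| = √(a² + b²) = √(0.00054 + 0.00511) = 0.07520.
True dip = arctan(0.07520) = 4.3°, dipping toward SSE (azimuth ≈ 162°).

4.3°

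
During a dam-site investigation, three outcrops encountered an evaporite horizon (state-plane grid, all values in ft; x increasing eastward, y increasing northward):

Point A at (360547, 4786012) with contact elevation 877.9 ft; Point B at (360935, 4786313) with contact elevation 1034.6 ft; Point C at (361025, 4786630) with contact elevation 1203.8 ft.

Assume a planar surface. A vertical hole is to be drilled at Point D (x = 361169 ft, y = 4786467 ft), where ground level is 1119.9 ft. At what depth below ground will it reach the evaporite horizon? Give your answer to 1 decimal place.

5.6 ft

Let the plane be z = a·x + b·y + c.
Point B−Point A: 388a + 301b = 156.7;  Point C−Point A: 478a + 618b = 325.9.
Solving gives a = −0.013088858, b = 0.537470023.
Then c = 877.9 − a·360547 − b·4786012 = −2566740.93.
At (361169, 4786467): z_contact = −4727.29 + 2572582.53 − 2566740.93 = 1114.31 ft.
Depth below ground = 1119.9 − 1114.31 = 5.6 ft.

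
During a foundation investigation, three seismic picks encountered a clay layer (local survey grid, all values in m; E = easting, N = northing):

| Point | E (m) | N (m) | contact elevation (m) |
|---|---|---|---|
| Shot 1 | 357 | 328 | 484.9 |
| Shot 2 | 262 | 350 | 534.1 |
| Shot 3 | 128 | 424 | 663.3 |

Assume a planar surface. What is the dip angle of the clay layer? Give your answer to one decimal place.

54.6°

Two edge vectors: Shot 1→Shot 2 = (-95, 22, 49.2), Shot 1→Shot 3 = (-229, 96, 178.4).
Normal n = (Shot 1→Shot 2) × (Shot 1→Shot 3) = (-798.4, 5681.2, -4082).
So ∂z/∂E = −n_x/n_z = −0.19559 and ∂z/∂N = −n_y/n_z = 1.39177.
Gradient magnitude |∇z| = √(a² + b²) = √(0.03826 + 1.93702) = 1.40545.
True dip = arctan(1.40545) = 54.6°, dipping toward S (azimuth ≈ 172°).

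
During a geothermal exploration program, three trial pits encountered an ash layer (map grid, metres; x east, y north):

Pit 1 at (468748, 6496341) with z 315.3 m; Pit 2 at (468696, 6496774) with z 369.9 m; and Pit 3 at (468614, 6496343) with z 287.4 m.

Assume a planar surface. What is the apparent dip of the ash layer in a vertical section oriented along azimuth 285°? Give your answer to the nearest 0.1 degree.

Two edge vectors: Pit 1→Pit 2 = (-52, 433, 54.6), Pit 1→Pit 3 = (-134, 2, -27.9).
Normal n = (Pit 1→Pit 2) × (Pit 1→Pit 3) = (-12189.9, -8767.2, 57918).
So ∂z/∂x = −n_x/n_z = 0.21047 and ∂z/∂y = −n_y/n_z = 0.15137.
Unit vector along 285° is (sin 285°, cos 285°) = (-0.9659, 0.2588).
Slope in that direction = a·(-0.9659) + b·(0.2588) = −0.16412.
Apparent dip = arctan|0.16412| = 9.3° (true dip is 14.5°, so apparent ≤ true as expected).

9.3°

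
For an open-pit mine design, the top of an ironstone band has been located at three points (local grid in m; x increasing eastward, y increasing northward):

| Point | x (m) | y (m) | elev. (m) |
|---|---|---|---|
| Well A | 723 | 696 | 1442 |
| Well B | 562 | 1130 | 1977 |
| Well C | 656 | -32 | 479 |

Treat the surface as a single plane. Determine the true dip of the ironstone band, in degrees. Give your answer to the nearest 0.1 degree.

Let the plane be z = a·x + b·y + c.
Well B−Well A: −161a + 434b = 535;  Well C−Well A: −67a − 728b = −963.
Solving gives a = 0.19456, b = 1.30490.
Gradient magnitude |∇z| = √(a² + b²) = √(0.03786 + 1.70275) = 1.31932.
True dip = arctan(1.31932) = 52.8°, dipping toward S (azimuth ≈ 188°).

52.8°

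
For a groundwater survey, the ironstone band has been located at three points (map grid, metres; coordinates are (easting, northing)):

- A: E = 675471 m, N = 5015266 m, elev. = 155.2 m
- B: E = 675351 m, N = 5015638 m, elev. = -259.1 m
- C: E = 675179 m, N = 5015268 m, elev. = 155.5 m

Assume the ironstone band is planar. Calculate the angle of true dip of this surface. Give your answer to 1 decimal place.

48.2°

Two edge vectors: A→B = (-120, 372, -414.3), A→C = (-292, 2, 0.3).
Normal n = (A→B) × (A→C) = (940.2, 121011.6, 108384).
So ∂z/∂E = −n_x/n_z = −0.00867 and ∂z/∂N = −n_y/n_z = −1.11651.
Gradient magnitude |∇z| = √(a² + b²) = √(0.00008 + 1.24659) = 1.11654.
True dip = arctan(1.11654) = 48.2°, dipping toward N (azimuth ≈ 000°).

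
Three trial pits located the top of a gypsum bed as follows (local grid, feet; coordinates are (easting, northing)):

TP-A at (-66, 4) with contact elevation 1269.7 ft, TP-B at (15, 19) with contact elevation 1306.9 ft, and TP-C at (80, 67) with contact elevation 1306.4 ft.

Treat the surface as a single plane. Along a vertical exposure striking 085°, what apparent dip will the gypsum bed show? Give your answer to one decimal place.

28.4°

Let the plane be z = a·E + b·N + c.
TP-B−TP-A: 81a + 15b = 37.2;  TP-C−TP-A: 146a + 63b = 36.7.
Solving gives a = 0.61555, b = −0.84398.
Unit vector along 085° is (sin 85°, cos 85°) = (0.9962, 0.0872).
Slope in that direction = a·(0.9962) + b·(0.0872) = 0.53965.
Apparent dip = arctan|0.53965| = 28.4° (true dip is 46.2°, so apparent ≤ true as expected).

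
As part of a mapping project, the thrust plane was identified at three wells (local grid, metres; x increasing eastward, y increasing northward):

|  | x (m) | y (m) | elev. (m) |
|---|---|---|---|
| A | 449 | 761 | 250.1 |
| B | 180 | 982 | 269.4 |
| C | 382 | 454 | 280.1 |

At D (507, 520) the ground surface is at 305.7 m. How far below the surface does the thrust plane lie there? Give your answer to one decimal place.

46.3 m

Two edge vectors: A→B = (-269, 221, 19.3), A→C = (-67, -307, 30).
Normal n = (A→B) × (A→C) = (12555.1, 6776.9, 97390).
So ∂z/∂x = −n_x/n_z = −0.12892 and ∂z/∂y = −n_y/n_z = −0.06959.
Intercept c from A: 250.1 + 57.88 + 52.95 = 360.94.
At (507, 520): z_contact = −65.36 − 36.18 + 360.94 = 259.39 m.
Depth below ground = 305.7 − 259.39 = 46.3 m.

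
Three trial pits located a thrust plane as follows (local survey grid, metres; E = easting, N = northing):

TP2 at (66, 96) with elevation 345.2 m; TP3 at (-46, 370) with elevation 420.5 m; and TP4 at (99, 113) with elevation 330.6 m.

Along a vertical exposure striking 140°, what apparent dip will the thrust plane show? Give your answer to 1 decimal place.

20.3°

Let the plane be z = a·E + b·N + c.
TP3−TP2: −112a + 274b = 75.3;  TP4−TP2: 33a + 17b = −14.6.
Solving gives a = −0.48241, b = 0.07763.
Unit vector along 140° is (sin 140°, cos 140°) = (0.6428, -0.7660).
Slope in that direction = a·(0.6428) + b·(-0.7660) = −0.36955.
Apparent dip = arctan|0.36955| = 20.3° (true dip is 26.0°, so apparent ≤ true as expected).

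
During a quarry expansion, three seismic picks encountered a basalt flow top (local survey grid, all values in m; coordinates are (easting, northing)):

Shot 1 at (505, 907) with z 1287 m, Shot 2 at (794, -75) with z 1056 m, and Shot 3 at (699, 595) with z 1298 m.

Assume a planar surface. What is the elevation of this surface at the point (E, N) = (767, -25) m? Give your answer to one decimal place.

1057.6 m

Let the plane be z = a·E + b·N + c.
Shot 2−Shot 1: 289a − 982b = −231;  Shot 3−Shot 1: 194a − 312b = 11.
Solving gives a = 0.82593, b = 0.47830.
Then c = 1287 − a·505 − b·907 = 436.08.
At (767, -25): z = 633.5 − 12.0 + 436.08 = 1057.6 m.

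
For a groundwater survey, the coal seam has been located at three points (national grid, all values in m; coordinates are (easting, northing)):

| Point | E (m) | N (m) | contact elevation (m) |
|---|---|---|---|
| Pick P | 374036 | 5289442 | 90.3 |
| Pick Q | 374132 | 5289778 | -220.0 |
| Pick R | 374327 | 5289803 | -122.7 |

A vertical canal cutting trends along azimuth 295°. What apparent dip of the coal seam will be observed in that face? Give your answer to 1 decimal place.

46.4°

Two edge vectors: Pick P→Pick Q = (96, 336, -310.3), Pick P→Pick R = (291, 361, -213).
Normal n = (Pick P→Pick Q) × (Pick P→Pick R) = (40450.3, -69849.3, -63120).
So ∂z/∂E = −n_x/n_z = 0.64085 and ∂z/∂N = −n_y/n_z = −1.10661.
Unit vector along 295° is (sin 295°, cos 295°) = (-0.9063, 0.4226).
Slope in that direction = a·(-0.9063) + b·(0.4226) = −1.04848.
Apparent dip = arctan|1.04848| = 46.4° (true dip is 52.0°, so apparent ≤ true as expected).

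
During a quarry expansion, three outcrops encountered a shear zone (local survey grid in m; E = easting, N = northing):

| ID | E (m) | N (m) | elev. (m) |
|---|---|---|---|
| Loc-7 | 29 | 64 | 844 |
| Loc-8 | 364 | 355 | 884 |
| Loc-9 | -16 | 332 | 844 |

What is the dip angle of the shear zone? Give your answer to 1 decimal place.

6.0°

Two edge vectors: Loc-7→Loc-8 = (335, 291, 40), Loc-7→Loc-9 = (-45, 268, 0).
Normal n = (Loc-7→Loc-8) × (Loc-7→Loc-9) = (-10720, -1800, 102875).
So ∂z/∂E = −n_x/n_z = 0.10420 and ∂z/∂N = −n_y/n_z = 0.01750.
Gradient magnitude |∇z| = √(a² + b²) = √(0.01086 + 0.00031) = 0.10566.
True dip = arctan(0.10566) = 6.0°, dipping toward W (azimuth ≈ 260°).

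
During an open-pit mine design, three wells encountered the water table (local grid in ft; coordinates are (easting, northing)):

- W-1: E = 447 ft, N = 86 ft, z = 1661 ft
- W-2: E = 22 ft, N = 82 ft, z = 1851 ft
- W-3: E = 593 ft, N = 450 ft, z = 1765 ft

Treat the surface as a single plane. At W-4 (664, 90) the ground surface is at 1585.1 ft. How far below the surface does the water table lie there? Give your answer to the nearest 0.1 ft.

Two edge vectors: W-1→W-2 = (-425, -4, 190), W-1→W-3 = (146, 364, 104).
Normal n = (W-1→W-2) × (W-1→W-3) = (-69576, 71940, -154116).
So ∂z/∂E = −n_x/n_z = −0.45145 and ∂z/∂N = −n_y/n_z = 0.46679.
Intercept c from W-1: 1661 + 201.80 − 40.14 = 1822.66.
At (664, 90): z_contact = −299.76 + 42.01 + 1822.66 = 1564.90 ft.
Depth below ground = 1585.1 − 1564.90 = 20.2 ft.

20.2 ft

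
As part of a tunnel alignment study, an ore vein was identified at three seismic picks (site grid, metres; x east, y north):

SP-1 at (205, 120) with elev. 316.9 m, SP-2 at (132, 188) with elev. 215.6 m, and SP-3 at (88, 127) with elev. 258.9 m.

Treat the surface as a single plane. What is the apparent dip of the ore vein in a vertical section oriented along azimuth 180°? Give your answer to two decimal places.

Let the plane be z = a·x + b·y + c.
SP-2−SP-1: −73a + 68b = −101.3;  SP-3−SP-1: −117a + 7b = −58.
Solving gives a = 0.43451, b = −1.02325.
Unit vector along 180° is (sin 180°, cos 180°) = (0.0000, -1.0000).
Slope in that direction = a·(0.0000) + b·(-1.0000) = 1.02325.
Apparent dip = arctan|1.02325| = 45.66° (true dip is 48.0°, so apparent ≤ true as expected).

45.66°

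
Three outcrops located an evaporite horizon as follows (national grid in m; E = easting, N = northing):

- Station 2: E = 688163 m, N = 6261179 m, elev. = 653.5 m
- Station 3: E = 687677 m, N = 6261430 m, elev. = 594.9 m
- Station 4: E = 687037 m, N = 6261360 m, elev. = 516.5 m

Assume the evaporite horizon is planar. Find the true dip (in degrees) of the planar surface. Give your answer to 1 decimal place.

Two edge vectors: Station 2→Station 3 = (-486, 251, -58.6), Station 2→Station 4 = (-1126, 181, -137).
Normal n = (Station 2→Station 3) × (Station 2→Station 4) = (-23780.4, -598.4, 194660).
So ∂z/∂E = −n_x/n_z = 0.12216 and ∂z/∂N = −n_y/n_z = 0.00307.
Gradient magnitude |∇z| = √(a² + b²) = √(0.01492 + 0.00001) = 0.12220.
True dip = arctan(0.12220) = 7.0°, dipping toward W (azimuth ≈ 269°).

7.0°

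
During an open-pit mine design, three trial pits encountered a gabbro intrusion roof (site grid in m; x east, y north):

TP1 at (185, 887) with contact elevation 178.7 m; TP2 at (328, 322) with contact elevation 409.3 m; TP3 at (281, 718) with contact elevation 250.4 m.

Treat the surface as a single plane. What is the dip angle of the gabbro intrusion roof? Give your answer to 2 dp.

21.73°

Let the plane be z = a·x + b·y + c.
TP2−TP1: 143a − 565b = 230.6;  TP3−TP1: 96a − 169b = 71.7.
Solving gives a = 0.05118, b = −0.39519.
Gradient magnitude |∇z| = √(a² + b²) = √(0.00262 + 0.15617) = 0.39849.
True dip = arctan(0.39849) = 21.73°, dipping toward N (azimuth ≈ 353°).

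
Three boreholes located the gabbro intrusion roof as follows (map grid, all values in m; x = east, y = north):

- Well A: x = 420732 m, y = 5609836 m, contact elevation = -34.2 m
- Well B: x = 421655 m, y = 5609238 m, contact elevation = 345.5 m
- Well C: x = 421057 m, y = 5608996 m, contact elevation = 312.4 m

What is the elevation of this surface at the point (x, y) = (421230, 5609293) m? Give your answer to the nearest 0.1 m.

245.2 m

Let the plane be z = a·x + b·y + c.
Well B−Well A: 923a − 598b = 379.7;  Well C−Well A: 325a − 840b = 346.6.
Solving gives a = 0.192232301, b = −0.338243455.
Then c = -34.2 − a·420732 − b·5609836 = 1816577.83.
At (421230, 5609293): z = 80974.0 − 1897306.6 + 1816577.83 = 245.2 m.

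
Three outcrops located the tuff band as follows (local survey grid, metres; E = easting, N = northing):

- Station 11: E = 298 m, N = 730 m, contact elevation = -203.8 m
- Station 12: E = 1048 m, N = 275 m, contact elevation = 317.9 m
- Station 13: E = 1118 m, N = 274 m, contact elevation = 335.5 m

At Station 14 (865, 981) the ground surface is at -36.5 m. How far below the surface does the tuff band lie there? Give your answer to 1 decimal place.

219.0 m

Let the plane be z = a·E + b·N + c.
Station 12−Station 11: 750a − 455b = 521.7;  Station 13−Station 11: 820a − 456b = 539.3.
Solving gives a = 0.240717, b = −0.749807.
Then c = -203.8 − a·298 − b·730 = 271.83.
At (865, 981): z_contact = 208.22 − 735.56 + 271.83 = -255.52 m.
Depth below ground = -36.5 − (-255.52) = 219.0 m.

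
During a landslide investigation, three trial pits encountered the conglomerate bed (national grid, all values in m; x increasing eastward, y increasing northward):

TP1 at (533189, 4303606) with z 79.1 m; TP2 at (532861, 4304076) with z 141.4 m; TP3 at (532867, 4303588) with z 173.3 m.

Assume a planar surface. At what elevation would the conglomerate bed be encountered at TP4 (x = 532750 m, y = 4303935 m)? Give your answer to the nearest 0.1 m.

Two edge vectors: TP1→TP2 = (-328, 470, 62.3), TP1→TP3 = (-322, -18, 94.2).
Normal n = (TP1→TP2) × (TP1→TP3) = (45395.4, 10837, 157244).
So ∂z/∂x = −n_x/n_z = −0.288694004 and ∂z/∂y = −n_y/n_z = −0.068918369.
Intercept c from TP1: 79.1 + 153928.47 + 296597.51 = 450605.07.
At (532750, 4303935): z = −153801.7 − 296620.2 + 450605.07 = 183.2 m.

183.2 m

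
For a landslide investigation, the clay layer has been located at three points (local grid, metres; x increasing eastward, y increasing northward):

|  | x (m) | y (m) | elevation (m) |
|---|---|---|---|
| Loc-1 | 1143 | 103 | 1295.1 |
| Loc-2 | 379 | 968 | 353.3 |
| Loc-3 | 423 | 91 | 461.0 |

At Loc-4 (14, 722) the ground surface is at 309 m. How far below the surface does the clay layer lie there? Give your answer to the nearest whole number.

Two edge vectors: Loc-1→Loc-2 = (-764, 865, -941.8), Loc-1→Loc-3 = (-720, -12, -834.1).
Normal n = (Loc-1→Loc-2) × (Loc-1→Loc-3) = (-732798.1, 40843.6, 631968).
So ∂z/∂x = −n_x/n_z = 1.15955 and ∂z/∂y = −n_y/n_z = −0.06463.
Intercept c from Loc-1: 1295.1 − 1325.36 + 6.66 = −23.61.
At (14, 722): z_contact = 16.2 − 46.7 − 23.61 = -54.0 m.
Depth below ground = 309 − (-54.0) = 363 m.

363 m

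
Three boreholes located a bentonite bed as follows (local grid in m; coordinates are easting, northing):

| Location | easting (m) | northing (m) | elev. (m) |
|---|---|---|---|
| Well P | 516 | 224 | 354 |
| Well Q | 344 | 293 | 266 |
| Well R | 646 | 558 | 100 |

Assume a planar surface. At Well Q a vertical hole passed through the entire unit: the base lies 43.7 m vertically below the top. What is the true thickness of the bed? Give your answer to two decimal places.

33.31 m

Let the plane be z = a·easting + b·northing + c.
Well Q−Well P: −172a + 69b = −88;  Well R−Well P: 130a + 334b = −254.
Solving gives a = 0.17866, b = −0.83002.
|∇z| = √(a²+b²) = 0.84903, so dip δ = arctan(0.84903) = 40.33°.
True thickness = vertical thickness × cos δ = 43.7 × cos 40.33° = 33.31 m.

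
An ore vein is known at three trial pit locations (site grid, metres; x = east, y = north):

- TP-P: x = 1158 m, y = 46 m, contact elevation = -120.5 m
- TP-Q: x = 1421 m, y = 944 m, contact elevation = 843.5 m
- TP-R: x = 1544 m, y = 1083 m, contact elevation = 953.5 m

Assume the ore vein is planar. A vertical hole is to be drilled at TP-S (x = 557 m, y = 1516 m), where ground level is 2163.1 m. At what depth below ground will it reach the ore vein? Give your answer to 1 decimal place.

Two edge vectors: TP-P→TP-Q = (263, 898, 964), TP-P→TP-R = (386, 1037, 1074).
Normal n = (TP-P→TP-Q) × (TP-P→TP-R) = (-35216, 89642, -73897).
So ∂z/∂x = −n_x/n_z = −0.476555 and ∂z/∂y = −n_y/n_z = 1.213067.
Intercept c from TP-P: -120.5 + 551.85 − 55.80 = 375.55.
At (557, 1516): z_contact = −265.44 + 1839.01 + 375.55 = 1949.12 m.
Depth below ground = 2163.1 − 1949.12 = 214.0 m.

214.0 m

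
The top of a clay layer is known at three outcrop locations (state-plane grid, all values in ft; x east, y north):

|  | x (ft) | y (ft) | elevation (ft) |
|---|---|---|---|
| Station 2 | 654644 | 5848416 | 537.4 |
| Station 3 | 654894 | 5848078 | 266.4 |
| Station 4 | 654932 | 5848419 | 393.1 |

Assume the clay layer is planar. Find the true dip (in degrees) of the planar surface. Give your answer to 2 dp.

Let the plane be z = a·x + b·y + c.
Station 3−Station 2: 250a − 338b = −271;  Station 4−Station 2: 288a + 3b = −144.3.
Solving gives a = −0.50550, b = 0.42789.
Gradient magnitude |∇z| = √(a² + b²) = √(0.25553 + 0.18309) = 0.66228.
True dip = arctan(0.66228) = 33.52°, dipping toward SE (azimuth ≈ 130°).

33.52°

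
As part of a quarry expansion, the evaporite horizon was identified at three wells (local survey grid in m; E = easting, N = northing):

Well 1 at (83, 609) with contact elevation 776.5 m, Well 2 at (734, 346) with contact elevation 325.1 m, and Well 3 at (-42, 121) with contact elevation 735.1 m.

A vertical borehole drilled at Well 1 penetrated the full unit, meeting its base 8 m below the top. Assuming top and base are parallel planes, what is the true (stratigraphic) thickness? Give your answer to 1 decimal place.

6.7 m

Two edge vectors: Well 1→Well 2 = (651, -263, -451.4), Well 1→Well 3 = (-125, -488, -41.4).
Normal n = (Well 1→Well 2) × (Well 1→Well 3) = (-209395, 83376.4, -350563).
So ∂z/∂E = −n_x/n_z = −0.59731 and ∂z/∂N = −n_y/n_z = 0.23784.
|∇z| = √(a²+b²) = 0.64292, so dip δ = arctan(0.64292) = 32.74°.
True thickness = vertical thickness × cos δ = 8 × cos 32.74° = 6.7 m.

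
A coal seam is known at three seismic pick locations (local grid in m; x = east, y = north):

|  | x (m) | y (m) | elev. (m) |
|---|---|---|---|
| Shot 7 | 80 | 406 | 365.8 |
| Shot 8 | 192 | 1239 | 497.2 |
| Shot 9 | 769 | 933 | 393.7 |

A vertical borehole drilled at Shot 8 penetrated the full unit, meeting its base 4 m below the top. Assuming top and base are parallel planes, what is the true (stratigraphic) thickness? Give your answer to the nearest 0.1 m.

3.9 m

Let the plane be z = a·x + b·y + c.
Shot 8−Shot 7: 112a + 833b = 131.4;  Shot 9−Shot 7: 689a + 527b = 27.9.
Solving gives a = −0.08935, b = 0.16976.
|∇z| = √(a²+b²) = 0.19183, so dip δ = arctan(0.19183) = 10.86°.
True thickness = vertical thickness × cos δ = 4 × cos 10.86° = 3.9 m.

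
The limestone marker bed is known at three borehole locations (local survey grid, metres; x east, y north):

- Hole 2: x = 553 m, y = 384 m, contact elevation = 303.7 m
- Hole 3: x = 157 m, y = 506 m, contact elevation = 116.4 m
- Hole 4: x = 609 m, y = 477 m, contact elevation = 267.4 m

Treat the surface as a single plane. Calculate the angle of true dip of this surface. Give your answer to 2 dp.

32.72°

Let the plane be z = a·x + b·y + c.
Hole 3−Hole 2: −396a + 122b = −187.3;  Hole 4−Hole 2: 56a + 93b = −36.3.
Solving gives a = 0.29753, b = −0.56948.
Gradient magnitude |∇z| = √(a² + b²) = √(0.08853 + 0.32431) = 0.64252.
True dip = arctan(0.64252) = 32.72°, dipping toward NNW (azimuth ≈ 332°).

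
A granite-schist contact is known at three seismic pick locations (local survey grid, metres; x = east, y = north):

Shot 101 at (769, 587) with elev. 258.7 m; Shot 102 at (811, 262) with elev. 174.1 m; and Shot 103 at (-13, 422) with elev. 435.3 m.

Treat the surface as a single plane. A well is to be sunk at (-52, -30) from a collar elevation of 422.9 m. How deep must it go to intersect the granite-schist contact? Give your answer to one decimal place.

Two edge vectors: Shot 101→Shot 102 = (42, -325, -84.6), Shot 101→Shot 103 = (-782, -165, 176.6).
Normal n = (Shot 101→Shot 102) × (Shot 101→Shot 103) = (-71354, 58740, -261080).
So ∂z/∂x = −n_x/n_z = −0.27330 and ∂z/∂y = −n_y/n_z = 0.22499.
Intercept c from Shot 101: 258.7 + 210.17 − 132.07 = 336.80.
At (-52, -30): z_contact = 14.21 − 6.75 + 336.80 = 344.26 m.
Depth below ground = 422.9 − 344.26 = 78.6 m.

78.6 m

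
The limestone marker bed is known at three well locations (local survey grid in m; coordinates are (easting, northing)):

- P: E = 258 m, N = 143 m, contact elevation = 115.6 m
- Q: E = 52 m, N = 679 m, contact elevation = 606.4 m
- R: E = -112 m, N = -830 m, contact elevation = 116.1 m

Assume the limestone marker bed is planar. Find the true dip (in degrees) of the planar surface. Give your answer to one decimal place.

Let the plane be z = a·E + b·N + c.
Q−P: −206a + 536b = 490.8;  R−P: −370a − 973b = 0.5.
Solving gives a = −1.19826, b = 0.45515.
Gradient magnitude |∇z| = √(a² + b²) = √(1.43583 + 0.20716) = 1.28179.
True dip = arctan(1.28179) = 52.0°, dipping toward ESE (azimuth ≈ 111°).

52.0°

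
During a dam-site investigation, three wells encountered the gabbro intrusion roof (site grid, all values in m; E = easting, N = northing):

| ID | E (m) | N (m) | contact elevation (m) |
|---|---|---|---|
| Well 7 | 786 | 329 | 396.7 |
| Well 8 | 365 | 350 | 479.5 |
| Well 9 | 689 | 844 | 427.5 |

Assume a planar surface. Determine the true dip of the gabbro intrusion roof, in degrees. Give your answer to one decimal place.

Let the plane be z = a·E + b·N + c.
Well 8−Well 7: −421a + 21b = 82.8;  Well 9−Well 7: −97a + 515b = 30.8.
Solving gives a = −0.19553, b = 0.02298.
Gradient magnitude |∇z| = √(a² + b²) = √(0.03823 + 0.00053) = 0.19687.
True dip = arctan(0.19687) = 11.1°, dipping toward E (azimuth ≈ 097°).

11.1°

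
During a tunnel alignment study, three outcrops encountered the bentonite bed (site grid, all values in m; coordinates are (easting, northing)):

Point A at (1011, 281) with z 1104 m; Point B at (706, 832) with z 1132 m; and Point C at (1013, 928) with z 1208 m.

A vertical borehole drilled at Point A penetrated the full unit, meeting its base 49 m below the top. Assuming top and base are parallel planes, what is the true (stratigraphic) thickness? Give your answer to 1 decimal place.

Let the plane be z = a·E + b·N + c.
Point B−Point A: −305a + 551b = 28;  Point C−Point A: 2a + 647b = 104.
Solving gives a = 0.19748, b = 0.16013.
|∇z| = √(a²+b²) = 0.25425, so dip δ = arctan(0.25425) = 14.27°.
True thickness = vertical thickness × cos δ = 49 × cos 14.27° = 47.5 m.

47.5 m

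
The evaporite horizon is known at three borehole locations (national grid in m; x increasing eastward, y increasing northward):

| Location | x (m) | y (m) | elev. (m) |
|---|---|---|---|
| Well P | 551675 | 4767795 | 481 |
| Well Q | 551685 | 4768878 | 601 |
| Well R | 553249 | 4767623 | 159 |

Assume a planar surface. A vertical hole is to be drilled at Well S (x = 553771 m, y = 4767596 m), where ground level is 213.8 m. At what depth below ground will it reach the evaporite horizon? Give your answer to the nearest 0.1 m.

Let the plane be z = a·x + b·y + c.
Well Q−Well P: 10a + 1083b = 120;  Well R−Well P: 1574a − 172b = −322.
Solving gives a = −0.192272214, b = 0.112578691.
Then c = 481 − a·551675 − b·4767795 = −430199.35.
At (553771, 4767596): z_contact = −106474.78 + 536729.72 − 430199.35 = 55.59 m.
Depth below ground = 213.8 − 55.59 = 158.2 m.

158.2 m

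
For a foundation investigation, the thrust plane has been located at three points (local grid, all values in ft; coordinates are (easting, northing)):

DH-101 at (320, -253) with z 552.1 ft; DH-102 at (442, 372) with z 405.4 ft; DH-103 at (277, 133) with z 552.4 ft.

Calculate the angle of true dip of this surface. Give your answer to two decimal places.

Let the plane be z = a·E + b·N + c.
DH-102−DH-101: 122a + 625b = −146.7;  DH-103−DH-101: −43a + 386b = 0.3.
Solving gives a = −0.76810, b = −0.08479.
Gradient magnitude |∇z| = √(a² + b²) = √(0.58997 + 0.00719) = 0.77276.
True dip = arctan(0.77276) = 37.70°, dipping toward E (azimuth ≈ 084°).

37.70°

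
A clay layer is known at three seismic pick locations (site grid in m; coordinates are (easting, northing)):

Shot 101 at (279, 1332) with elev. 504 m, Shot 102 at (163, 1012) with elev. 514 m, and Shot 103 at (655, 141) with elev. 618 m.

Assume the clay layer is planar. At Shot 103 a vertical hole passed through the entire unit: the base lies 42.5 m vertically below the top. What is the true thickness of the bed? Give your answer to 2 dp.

Let the plane be z = a·E + b·N + c.
Shot 102−Shot 101: −116a − 320b = 10;  Shot 103−Shot 101: 376a − 1191b = 114.
Solving gives a = 0.09506, b = −0.06571.
|∇z| = √(a²+b²) = 0.11556, so dip δ = arctan(0.11556) = 6.59°.
True thickness = vertical thickness × cos δ = 42.5 × cos 6.59° = 42.22 m.

42.22 m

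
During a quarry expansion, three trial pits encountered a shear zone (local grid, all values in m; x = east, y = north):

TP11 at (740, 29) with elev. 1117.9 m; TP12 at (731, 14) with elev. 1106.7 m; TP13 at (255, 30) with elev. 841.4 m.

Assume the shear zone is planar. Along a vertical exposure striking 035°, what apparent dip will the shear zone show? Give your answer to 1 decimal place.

33.4°

Two edge vectors: TP11→TP12 = (-9, -15, -11.2), TP11→TP13 = (-485, 1, -276.5).
Normal n = (TP11→TP12) × (TP11→TP13) = (4158.7, 2943.5, -7284).
So ∂z/∂x = −n_x/n_z = 0.57094 and ∂z/∂y = −n_y/n_z = 0.40410.
Unit vector along 035° is (sin 35°, cos 35°) = (0.5736, 0.8192).
Slope in that direction = a·(0.5736) + b·(0.8192) = 0.65850.
Apparent dip = arctan|0.65850| = 33.4° (true dip is 35.0°, so apparent ≤ true as expected).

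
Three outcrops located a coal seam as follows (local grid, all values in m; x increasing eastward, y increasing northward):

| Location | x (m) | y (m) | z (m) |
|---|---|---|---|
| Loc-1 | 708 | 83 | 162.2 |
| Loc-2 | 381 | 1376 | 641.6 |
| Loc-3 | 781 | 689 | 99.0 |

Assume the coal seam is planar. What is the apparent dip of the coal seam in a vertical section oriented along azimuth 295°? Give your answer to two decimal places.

Two edge vectors: Loc-1→Loc-2 = (-327, 1293, 479.4), Loc-1→Loc-3 = (73, 606, -63.2).
Normal n = (Loc-1→Loc-2) × (Loc-1→Loc-3) = (-372234, 14329.8, -292551).
So ∂z/∂x = −n_x/n_z = −1.27237 and ∂z/∂y = −n_y/n_z = 0.04898.
Unit vector along 295° is (sin 295°, cos 295°) = (-0.9063, 0.4226).
Slope in that direction = a·(-0.9063) + b·(0.4226) = 1.17386.
Apparent dip = arctan|1.17386| = 49.57° (true dip is 51.9°, so apparent ≤ true as expected).

49.57°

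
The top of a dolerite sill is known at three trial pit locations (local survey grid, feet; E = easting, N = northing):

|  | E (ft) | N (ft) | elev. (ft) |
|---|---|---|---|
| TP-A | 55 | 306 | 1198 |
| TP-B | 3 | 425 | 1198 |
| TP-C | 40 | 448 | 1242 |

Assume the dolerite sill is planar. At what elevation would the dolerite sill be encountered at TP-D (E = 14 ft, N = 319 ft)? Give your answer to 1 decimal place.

Two edge vectors: TP-A→TP-B = (-52, 119, 0), TP-A→TP-C = (-15, 142, 44).
Normal n = (TP-A→TP-B) × (TP-A→TP-C) = (5236, 2288, -5599).
So ∂z/∂E = −n_x/n_z = 0.93517 and ∂z/∂N = −n_y/n_z = 0.40864.
Intercept c from TP-A: 1198 − 51.43 − 125.05 = 1021.52.
At (14, 319): z = 13.1 + 130.4 + 1021.52 = 1165.0 ft.

1165.0 ft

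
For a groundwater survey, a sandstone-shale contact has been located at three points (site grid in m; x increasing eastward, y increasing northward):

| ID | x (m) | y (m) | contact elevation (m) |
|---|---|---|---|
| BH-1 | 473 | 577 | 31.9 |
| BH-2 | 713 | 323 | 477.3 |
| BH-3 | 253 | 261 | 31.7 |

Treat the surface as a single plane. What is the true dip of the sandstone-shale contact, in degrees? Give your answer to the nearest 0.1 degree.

Let the plane be z = a·x + b·y + c.
BH-2−BH-1: 240a − 254b = 445.4;  BH-3−BH-1: −220a − 316b = −0.2.
Solving gives a = 1.06891, b = −0.74355.
Gradient magnitude |∇z| = √(a² + b²) = √(1.14257 + 0.55286) = 1.30209.
True dip = arctan(1.30209) = 52.5°, dipping toward NW (azimuth ≈ 305°).

52.5°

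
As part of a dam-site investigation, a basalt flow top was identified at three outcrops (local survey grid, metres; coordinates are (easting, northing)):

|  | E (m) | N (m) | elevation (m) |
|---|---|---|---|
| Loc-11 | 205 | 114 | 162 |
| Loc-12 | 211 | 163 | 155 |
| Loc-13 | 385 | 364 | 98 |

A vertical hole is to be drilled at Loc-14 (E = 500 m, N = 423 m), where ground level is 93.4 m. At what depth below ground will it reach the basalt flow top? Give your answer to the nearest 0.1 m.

24.2 m

Let the plane be z = a·E + b·N + c.
Loc-12−Loc-11: 6a + 49b = −7;  Loc-13−Loc-11: 180a + 250b = −64.
Solving gives a = −0.18934, b = −0.11967.
Then c = 162 − a·205 − b·114 = 214.46.
At (500, 423): z_contact = −94.67 − 50.62 + 214.46 = 69.16 m.
Depth below ground = 93.4 − 69.16 = 24.2 m.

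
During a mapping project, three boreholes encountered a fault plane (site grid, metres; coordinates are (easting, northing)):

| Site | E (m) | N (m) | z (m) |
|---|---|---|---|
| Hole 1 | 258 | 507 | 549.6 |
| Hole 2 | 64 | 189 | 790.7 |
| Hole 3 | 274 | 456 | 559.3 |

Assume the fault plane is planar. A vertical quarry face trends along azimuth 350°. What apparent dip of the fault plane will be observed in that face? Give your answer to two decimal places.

Let the plane be z = a·E + b·N + c.
Hole 2−Hole 1: −194a − 318b = 241.1;  Hole 3−Hole 1: 16a − 51b = 9.7.
Solving gives a = −0.61484, b = −0.38309.
Unit vector along 350° is (sin 350°, cos 350°) = (-0.1736, 0.9848).
Slope in that direction = a·(-0.1736) + b·(0.9848) = −0.27050.
Apparent dip = arctan|0.27050| = 15.14° (true dip is 35.9°, so apparent ≤ true as expected).

15.14°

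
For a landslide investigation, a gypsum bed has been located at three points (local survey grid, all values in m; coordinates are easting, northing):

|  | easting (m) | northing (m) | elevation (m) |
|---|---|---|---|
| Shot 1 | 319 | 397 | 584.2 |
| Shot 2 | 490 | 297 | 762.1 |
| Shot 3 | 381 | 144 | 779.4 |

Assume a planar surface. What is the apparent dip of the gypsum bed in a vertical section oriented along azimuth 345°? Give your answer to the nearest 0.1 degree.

37.3°

Let the plane be z = a·easting + b·northing + c.
Shot 2−Shot 1: 171a − 100b = 177.9;  Shot 3−Shot 1: 62a − 253b = 195.2.
Solving gives a = 0.68771, b = −0.60301.
Unit vector along 345° is (sin 345°, cos 345°) = (-0.2588, 0.9659).
Slope in that direction = a·(-0.2588) + b·(0.9659) = −0.76046.
Apparent dip = arctan|0.76046| = 37.3° (true dip is 42.4°, so apparent ≤ true as expected).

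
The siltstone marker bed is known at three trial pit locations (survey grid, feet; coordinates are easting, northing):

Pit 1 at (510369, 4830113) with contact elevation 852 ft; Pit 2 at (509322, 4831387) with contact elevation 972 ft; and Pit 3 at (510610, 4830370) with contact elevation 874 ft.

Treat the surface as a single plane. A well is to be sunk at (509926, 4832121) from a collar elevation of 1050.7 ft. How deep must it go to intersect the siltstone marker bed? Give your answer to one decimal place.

Let the plane be z = a·easting + b·northing + c.
Pit 2−Pit 1: −1047a + 1274b = 120;  Pit 3−Pit 1: 241a + 257b = 22.
Solving gives a = −0.004880987, b = 0.090180225.
Then c = 852 − a·510369 − b·4830113 = −432237.57.
At (509926, 4832121): z_contact = −2488.94 + 435761.76 − 432237.57 = 1035.24 ft.
Depth below ground = 1050.7 − 1035.24 = 15.5 ft.

15.5 ft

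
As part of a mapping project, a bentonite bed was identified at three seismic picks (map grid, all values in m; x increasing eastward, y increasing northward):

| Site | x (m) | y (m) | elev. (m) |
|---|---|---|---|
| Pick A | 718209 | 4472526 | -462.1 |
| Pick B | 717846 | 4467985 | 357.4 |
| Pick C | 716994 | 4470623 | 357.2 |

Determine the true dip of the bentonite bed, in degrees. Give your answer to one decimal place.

Two edge vectors: Pick A→Pick B = (-363, -4541, 819.5), Pick A→Pick C = (-1215, -1903, 819.3).
Normal n = (Pick A→Pick B) × (Pick A→Pick C) = (-2160932.8, -698286.6, -4826526).
So ∂z/∂x = −n_x/n_z = −0.44772 and ∂z/∂y = −n_y/n_z = −0.14468.
Gradient magnitude |∇z| = √(a² + b²) = √(0.20045 + 0.02093) = 0.47052.
True dip = arctan(0.47052) = 25.2°, dipping toward ENE (azimuth ≈ 072°).

25.2°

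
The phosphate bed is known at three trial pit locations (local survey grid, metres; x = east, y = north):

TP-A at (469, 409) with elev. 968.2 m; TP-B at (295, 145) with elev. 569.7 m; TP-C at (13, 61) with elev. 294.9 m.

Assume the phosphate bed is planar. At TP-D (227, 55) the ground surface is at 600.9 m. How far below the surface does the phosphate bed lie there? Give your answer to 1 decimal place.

Two edge vectors: TP-A→TP-B = (-174, -264, -398.5), TP-A→TP-C = (-456, -348, -673.3).
Normal n = (TP-A→TP-B) × (TP-A→TP-C) = (39073.2, 64561.8, -59832).
So ∂z/∂x = −n_x/n_z = 0.65305 and ∂z/∂y = −n_y/n_z = 1.07905.
Intercept c from TP-A: 968.2 − 306.28 − 441.33 = 220.59.
At (227, 55): z_contact = 148.24 + 59.35 + 220.59 = 428.18 m.
Depth below ground = 600.9 − 428.18 = 172.7 m.

172.7 m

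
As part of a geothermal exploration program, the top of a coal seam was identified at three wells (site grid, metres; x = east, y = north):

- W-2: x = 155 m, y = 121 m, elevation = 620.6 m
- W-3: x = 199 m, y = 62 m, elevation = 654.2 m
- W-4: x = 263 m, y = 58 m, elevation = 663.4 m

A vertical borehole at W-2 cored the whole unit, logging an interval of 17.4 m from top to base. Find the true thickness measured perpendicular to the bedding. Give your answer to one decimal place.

Let the plane be z = a·x + b·y + c.
W-3−W-2: 44a − 59b = 33.6;  W-4−W-2: 108a − 63b = 42.8.
Solving gives a = 0.11344, b = −0.48489.
|∇z| = √(a²+b²) = 0.49798, so dip δ = arctan(0.49798) = 26.47°.
True thickness = vertical thickness × cos δ = 17.4 × cos 26.47° = 15.6 m.

15.6 m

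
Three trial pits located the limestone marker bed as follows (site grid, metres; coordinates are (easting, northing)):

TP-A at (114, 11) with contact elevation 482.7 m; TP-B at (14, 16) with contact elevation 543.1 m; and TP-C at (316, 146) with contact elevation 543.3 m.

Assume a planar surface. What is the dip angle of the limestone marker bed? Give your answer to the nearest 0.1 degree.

Two edge vectors: TP-A→TP-B = (-100, 5, 60.4), TP-A→TP-C = (202, 135, 60.6).
Normal n = (TP-A→TP-B) × (TP-A→TP-C) = (-7851, 18260.8, -14510).
So ∂z/∂E = −n_x/n_z = −0.54108 and ∂z/∂N = −n_y/n_z = 1.25850.
Gradient magnitude |∇z| = √(a² + b²) = √(0.29276 + 1.58382) = 1.36988.
True dip = arctan(1.36988) = 53.9°, dipping toward SSE (azimuth ≈ 157°).

53.9°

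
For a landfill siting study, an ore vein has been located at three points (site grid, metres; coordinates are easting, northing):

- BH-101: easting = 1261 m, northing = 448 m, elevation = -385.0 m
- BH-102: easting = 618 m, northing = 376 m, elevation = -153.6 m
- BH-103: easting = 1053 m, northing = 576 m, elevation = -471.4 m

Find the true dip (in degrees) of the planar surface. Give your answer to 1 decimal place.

Two edge vectors: BH-101→BH-102 = (-643, -72, 231.4), BH-101→BH-103 = (-208, 128, -86.4).
Normal n = (BH-101→BH-102) × (BH-101→BH-103) = (-23398.4, -103686.4, -97280).
So ∂z/∂easting = −n_x/n_z = −0.24053 and ∂z/∂northing = −n_y/n_z = −1.06586.
Gradient magnitude |∇z| = √(a² + b²) = √(0.05785 + 1.13605) = 1.09266.
True dip = arctan(1.09266) = 47.5°, dipping toward NNE (azimuth ≈ 013°).

47.5°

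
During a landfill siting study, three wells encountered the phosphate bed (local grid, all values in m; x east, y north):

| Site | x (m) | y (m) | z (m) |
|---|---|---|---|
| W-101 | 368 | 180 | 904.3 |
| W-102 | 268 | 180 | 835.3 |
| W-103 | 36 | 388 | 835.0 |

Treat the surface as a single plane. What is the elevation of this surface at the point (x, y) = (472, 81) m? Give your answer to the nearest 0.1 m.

900.0 m

Let the plane be z = a·x + b·y + c.
W-102−W-101: −100a + 0b = −69;  W-103−W-101: −332a + 208b = −69.3.
Solving gives a = 0.69000, b = 0.76817.
Then c = 904.3 − a·368 − b·180 = 512.11.
At (472, 81): z = 325.7 + 62.2 + 512.11 = 900.0 m.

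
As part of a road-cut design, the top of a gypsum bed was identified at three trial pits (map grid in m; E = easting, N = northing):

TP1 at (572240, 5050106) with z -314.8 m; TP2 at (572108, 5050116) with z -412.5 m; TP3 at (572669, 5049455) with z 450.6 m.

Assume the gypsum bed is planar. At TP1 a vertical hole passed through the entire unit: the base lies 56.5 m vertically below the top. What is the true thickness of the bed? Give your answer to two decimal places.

40.01 m

Let the plane be z = a·E + b·N + c.
TP2−TP1: −132a + 10b = −97.7;  TP3−TP1: 429a − 651b = 765.4.
Solving gives a = 0.68529, b = −0.72413.
|∇z| = √(a²+b²) = 0.99699, so dip δ = arctan(0.99699) = 44.91°.
True thickness = vertical thickness × cos δ = 56.5 × cos 44.91° = 40.01 m.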